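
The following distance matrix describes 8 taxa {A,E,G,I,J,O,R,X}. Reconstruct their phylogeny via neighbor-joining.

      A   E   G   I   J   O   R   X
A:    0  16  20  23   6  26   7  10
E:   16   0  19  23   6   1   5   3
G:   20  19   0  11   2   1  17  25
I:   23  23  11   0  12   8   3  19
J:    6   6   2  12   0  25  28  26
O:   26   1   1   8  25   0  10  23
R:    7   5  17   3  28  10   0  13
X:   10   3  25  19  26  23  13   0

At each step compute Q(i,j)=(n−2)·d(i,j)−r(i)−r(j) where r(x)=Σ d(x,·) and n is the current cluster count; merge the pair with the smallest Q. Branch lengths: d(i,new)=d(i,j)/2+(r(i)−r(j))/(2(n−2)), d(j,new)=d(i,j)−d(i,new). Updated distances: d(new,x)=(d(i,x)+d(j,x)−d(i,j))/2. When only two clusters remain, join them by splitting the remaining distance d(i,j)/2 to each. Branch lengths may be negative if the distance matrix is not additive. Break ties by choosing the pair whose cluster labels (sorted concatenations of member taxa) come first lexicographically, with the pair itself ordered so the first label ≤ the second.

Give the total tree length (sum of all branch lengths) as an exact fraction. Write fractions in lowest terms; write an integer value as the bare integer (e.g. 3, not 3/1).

1. join G+J (d=2, Q=-188) ⇒ GJ; edges |G|=1/6, |J|=11/6
  updated: d(A,GJ)=12, d(E,GJ)=23/2, d(GJ,I)=21/2, d(GJ,O)=12, d(GJ,R)=43/2, d(GJ,X)=49/2
2. join E+X (d=3, Q=-137) ⇒ EX; edges |E|=-9/5, |X|=24/5
  updated: d(A,EX)=23/2, d(EX,GJ)=33/2, d(EX,I)=39/2, d(EX,O)=21/2, d(EX,R)=15/2
3. join A+GJ (d=12, Q=-104) ⇒ AGJ; edges |A|=55/8, |GJ|=41/8
  updated: d(AGJ,EX)=8, d(AGJ,I)=43/4, d(AGJ,O)=13, d(AGJ,R)=33/4
4. join AGJ+EX (d=8, Q=-123/2) ⇒ AEGJX; edges |AGJ|=37/12, |EX|=59/12
  updated: d(AEGJX,I)=89/8, d(AEGJX,O)=31/4, d(AEGJX,R)=31/8
5. join AEGJX+O (d=31/4, Q=-33) ⇒ AEGJOX; edges |AEGJX|=25/8, |O|=37/8
  updated: d(AEGJOX,I)=91/16, d(AEGJOX,R)=49/16
6. join AEGJOX+I (d=91/16, Q=-47/4) ⇒ AEGIJOX; edges |AEGJOX|=23/8, |I|=45/16
  updated: d(AEGIJOX,R)=3/16
7. join AEGIJOX+R (d=3/16) ⇒ AEGIJORX; edges |AEGIJOX|=3/32, |R|=3/32
final tree: (((((A:55/8,(G:1/6,J:11/6):41/8):37/12,(E:-9/5,X:24/5):59/12):25/8,O:37/8):23/8,I:45/16):3/32,R:3/32)
total length: 309/8

309/8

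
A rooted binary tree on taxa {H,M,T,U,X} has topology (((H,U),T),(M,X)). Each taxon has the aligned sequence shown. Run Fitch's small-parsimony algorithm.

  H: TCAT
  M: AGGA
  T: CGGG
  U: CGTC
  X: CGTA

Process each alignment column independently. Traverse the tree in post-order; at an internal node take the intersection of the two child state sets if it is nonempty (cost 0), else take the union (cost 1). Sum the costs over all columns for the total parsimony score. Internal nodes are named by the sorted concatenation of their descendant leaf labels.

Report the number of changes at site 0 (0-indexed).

2

[col 0] HU: children H:{T}, U:{C} ∪→ {C,T}; cost 1
[col 0] HTU: children HU:{C,T}, T:{C} ∩→ {C}; cost 0
[col 0] MX: children M:{A}, X:{C} ∪→ {A,C}; cost 1
[col 0] HMTUX: children HTU:{C}, MX:{A,C} ∩→ {C}; cost 0
[col 1] HU: children H:{C}, U:{G} ∪→ {C,G}; cost 1
[col 1] HTU: children HU:{C,G}, T:{G} ∩→ {G}; cost 0
[col 1] MX: children M:{G}, X:{G} ∩→ {G}; cost 0
[col 1] HMTUX: children HTU:{G}, MX:{G} ∩→ {G}; cost 0
[col 2] HU: children H:{A}, U:{T} ∪→ {A,T}; cost 1
[col 2] HTU: children HU:{A,T}, T:{G} ∪→ {A,G,T}; cost 1
[col 2] MX: children M:{G}, X:{T} ∪→ {G,T}; cost 1
[col 2] HMTUX: children HTU:{A,G,T}, MX:{G,T} ∩→ {G,T}; cost 0
[col 3] HU: children H:{T}, U:{C} ∪→ {C,T}; cost 1
[col 3] HTU: children HU:{C,T}, T:{G} ∪→ {C,G,T}; cost 1
[col 3] MX: children M:{A}, X:{A} ∩→ {A}; cost 0
[col 3] HMTUX: children HTU:{C,G,T}, MX:{A} ∪→ {A,C,G,T}; cost 1
per-site changes: [2, 1, 3, 3]; total = 9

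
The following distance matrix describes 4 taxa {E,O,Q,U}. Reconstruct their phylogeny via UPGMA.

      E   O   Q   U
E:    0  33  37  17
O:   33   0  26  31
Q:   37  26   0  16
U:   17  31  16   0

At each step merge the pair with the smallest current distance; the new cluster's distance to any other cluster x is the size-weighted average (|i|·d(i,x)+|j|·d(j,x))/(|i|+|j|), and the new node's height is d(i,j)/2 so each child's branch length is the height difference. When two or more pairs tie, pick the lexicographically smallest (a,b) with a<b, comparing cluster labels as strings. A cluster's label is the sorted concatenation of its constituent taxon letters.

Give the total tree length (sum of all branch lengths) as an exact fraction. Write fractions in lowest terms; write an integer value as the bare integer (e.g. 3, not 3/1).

iteration 1: select Q,U (d=16); attach at lengths (8, 8); label the merged cluster QU
  updated: d(E,QU)=27, d(O,QU)=57/2
iteration 2: select E,QU (d=27); attach at lengths (27/2, 11/2); label the merged cluster EQU
  updated: d(EQU,O)=30
iteration 3: select EQU,O (d=30); attach at lengths (3/2, 15); label the merged cluster EOQU
final tree: ((E:27/2,(Q:8,U:8):11/2):3/2,O:15)
total length: 103/2

103/2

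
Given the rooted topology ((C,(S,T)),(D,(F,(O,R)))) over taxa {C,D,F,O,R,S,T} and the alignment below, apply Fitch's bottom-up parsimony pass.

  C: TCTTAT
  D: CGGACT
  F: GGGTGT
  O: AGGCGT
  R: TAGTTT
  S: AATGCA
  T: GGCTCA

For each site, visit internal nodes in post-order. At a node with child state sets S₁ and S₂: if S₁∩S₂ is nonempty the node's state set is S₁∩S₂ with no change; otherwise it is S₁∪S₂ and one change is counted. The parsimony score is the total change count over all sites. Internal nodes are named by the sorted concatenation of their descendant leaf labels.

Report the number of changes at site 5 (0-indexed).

site 0, node ST: S={A} ∪ T={G} → {A,G} (+1)
site 0, node CST: C={T} ∪ ST={A,G} → {A,G,T} (+1)
site 0, node OR: O={A} ∪ R={T} → {A,T} (+1)
site 0, node FOR: F={G} ∪ OR={A,T} → {A,G,T} (+1)
site 0, node DFOR: D={C} ∪ FOR={A,G,T} → {A,C,G,T} (+1)
site 0, node CDFORST: CST={A,G,T} ∩ DFOR={A,C,G,T} → {A,G,T} (+0)
site 1, node ST: S={A} ∪ T={G} → {A,G} (+1)
site 1, node CST: C={C} ∪ ST={A,G} → {A,C,G} (+1)
site 1, node OR: O={G} ∪ R={A} → {A,G} (+1)
site 1, node FOR: F={G} ∩ OR={A,G} → {G} (+0)
site 1, node DFOR: D={G} ∩ FOR={G} → {G} (+0)
site 1, node CDFORST: CST={A,C,G} ∩ DFOR={G} → {G} (+0)
site 2, node ST: S={T} ∪ T={C} → {C,T} (+1)
site 2, node CST: C={T} ∩ ST={C,T} → {T} (+0)
site 2, node OR: O={G} ∩ R={G} → {G} (+0)
site 2, node FOR: F={G} ∩ OR={G} → {G} (+0)
site 2, node DFOR: D={G} ∩ FOR={G} → {G} (+0)
site 2, node CDFORST: CST={T} ∪ DFOR={G} → {G,T} (+1)
site 3, node ST: S={G} ∪ T={T} → {G,T} (+1)
site 3, node CST: C={T} ∩ ST={G,T} → {T} (+0)
site 3, node OR: O={C} ∪ R={T} → {C,T} (+1)
site 3, node FOR: F={T} ∩ OR={C,T} → {T} (+0)
site 3, node DFOR: D={A} ∪ FOR={T} → {A,T} (+1)
site 3, node CDFORST: CST={T} ∩ DFOR={A,T} → {T} (+0)
site 4, node ST: S={C} ∩ T={C} → {C} (+0)
site 4, node CST: C={A} ∪ ST={C} → {A,C} (+1)
site 4, node OR: O={G} ∪ R={T} → {G,T} (+1)
site 4, node FOR: F={G} ∩ OR={G,T} → {G} (+0)
site 4, node DFOR: D={C} ∪ FOR={G} → {C,G} (+1)
site 4, node CDFORST: CST={A,C} ∩ DFOR={C,G} → {C} (+0)
site 5, node ST: S={A} ∩ T={A} → {A} (+0)
site 5, node CST: C={T} ∪ ST={A} → {A,T} (+1)
site 5, node OR: O={T} ∩ R={T} → {T} (+0)
site 5, node FOR: F={T} ∩ OR={T} → {T} (+0)
site 5, node DFOR: D={T} ∩ FOR={T} → {T} (+0)
site 5, node CDFORST: CST={A,T} ∩ DFOR={T} → {T} (+0)
per-site changes: [5, 3, 2, 3, 3, 1]; total = 17

1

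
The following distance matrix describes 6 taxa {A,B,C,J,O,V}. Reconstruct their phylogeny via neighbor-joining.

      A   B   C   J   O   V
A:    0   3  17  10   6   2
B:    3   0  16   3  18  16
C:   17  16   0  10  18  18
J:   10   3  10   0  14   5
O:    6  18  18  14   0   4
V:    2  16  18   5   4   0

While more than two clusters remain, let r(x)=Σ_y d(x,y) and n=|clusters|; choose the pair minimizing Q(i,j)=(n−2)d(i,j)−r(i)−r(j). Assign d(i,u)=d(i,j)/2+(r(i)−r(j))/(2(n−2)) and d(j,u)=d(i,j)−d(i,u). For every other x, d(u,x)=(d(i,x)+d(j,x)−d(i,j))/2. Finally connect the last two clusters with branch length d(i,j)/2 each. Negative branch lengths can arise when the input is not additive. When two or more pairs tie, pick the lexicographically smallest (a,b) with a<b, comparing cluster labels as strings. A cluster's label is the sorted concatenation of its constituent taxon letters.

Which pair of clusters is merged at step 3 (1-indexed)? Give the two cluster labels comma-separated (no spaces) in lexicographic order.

AOV,B

1. join O+V (d=4, Q=-89) ⇒ OV; edges |O|=31/8, |V|=1/8
  updated: d(A,OV)=2, d(B,OV)=15, d(C,OV)=16, d(J,OV)=15/2
2. join A+OV (d=2, Q=-133/2) ⇒ AOV; edges |A|=-5/12, |OV|=29/12
  updated: d(AOV,B)=8, d(AOV,C)=31/2, d(AOV,J)=31/4
3. join AOV+B (d=8, Q=-169/4) ⇒ ABOV; edges |AOV|=81/16, |B|=47/16
  updated: d(ABOV,C)=47/4, d(ABOV,J)=11/8
4. join ABOV+C (d=47/4, Q=-185/8) ⇒ ABCOV; edges |ABOV|=25/16, |C|=163/16
  updated: d(ABCOV,J)=-3/16
5. join ABCOV+J (d=-3/16) ⇒ ABCJOV; edges |ABCOV|=-3/32, |J|=-3/32
final tree: ((((A:-5/12,(O:31/8,V:1/8):29/12):81/16,B:47/16):25/16,C:163/16):-3/32,J:-3/32)
total length: 409/16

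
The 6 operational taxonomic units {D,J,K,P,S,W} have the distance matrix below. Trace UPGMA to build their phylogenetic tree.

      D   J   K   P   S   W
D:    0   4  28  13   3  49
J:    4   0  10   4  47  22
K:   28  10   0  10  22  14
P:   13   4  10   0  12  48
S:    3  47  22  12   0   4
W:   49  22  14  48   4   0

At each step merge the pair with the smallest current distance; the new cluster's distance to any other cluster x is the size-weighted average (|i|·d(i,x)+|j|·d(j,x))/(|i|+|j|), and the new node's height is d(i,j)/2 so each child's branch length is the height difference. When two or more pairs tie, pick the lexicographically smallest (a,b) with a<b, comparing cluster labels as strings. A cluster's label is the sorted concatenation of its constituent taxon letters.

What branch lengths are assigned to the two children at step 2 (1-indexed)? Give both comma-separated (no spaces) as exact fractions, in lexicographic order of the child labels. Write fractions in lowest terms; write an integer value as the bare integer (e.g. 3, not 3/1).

iteration 1: select D,S (d=3); attach at lengths (3/2, 3/2); label the merged cluster DS
  updated: d(DS,J)=51/2, d(DS,K)=25, d(DS,P)=25/2, d(DS,W)=53/2
iteration 2: select J,P (d=4); attach at lengths (2, 2); label the merged cluster JP
  updated: d(DS,JP)=19, d(JP,K)=10, d(JP,W)=35
iteration 3: select JP,K (d=10); attach at lengths (3, 5); label the merged cluster JKP
  updated: d(DS,JKP)=21, d(JKP,W)=28
iteration 4: select DS,JKP (d=21); attach at lengths (9, 11/2); label the merged cluster DJKPS
  updated: d(DJKPS,W)=137/5
iteration 5: select DJKPS,W (d=137/5); attach at lengths (16/5, 137/10); label the merged cluster DJKPSW
final tree: (((D:3/2,S:3/2):9,((J:2,P:2):3,K:5):11/2):16/5,W:137/10)
total length: 232/5

2,2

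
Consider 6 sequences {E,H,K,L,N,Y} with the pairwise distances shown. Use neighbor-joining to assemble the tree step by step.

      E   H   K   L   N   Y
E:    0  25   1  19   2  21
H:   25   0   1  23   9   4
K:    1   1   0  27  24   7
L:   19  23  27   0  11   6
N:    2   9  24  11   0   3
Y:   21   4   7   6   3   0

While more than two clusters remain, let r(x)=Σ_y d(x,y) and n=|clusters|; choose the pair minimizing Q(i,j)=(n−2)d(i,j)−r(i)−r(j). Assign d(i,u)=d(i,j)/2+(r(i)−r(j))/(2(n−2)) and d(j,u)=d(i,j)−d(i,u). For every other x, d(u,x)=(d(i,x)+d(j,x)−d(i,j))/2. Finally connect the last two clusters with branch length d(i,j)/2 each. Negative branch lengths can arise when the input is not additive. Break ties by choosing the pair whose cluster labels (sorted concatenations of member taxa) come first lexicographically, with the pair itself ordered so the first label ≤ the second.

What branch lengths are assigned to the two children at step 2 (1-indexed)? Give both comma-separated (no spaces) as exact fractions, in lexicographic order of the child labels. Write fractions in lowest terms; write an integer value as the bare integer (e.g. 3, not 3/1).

iteration 1: select E,K (d=1, Q=-124); attach at lengths (3/2, -1/2); label the merged cluster EK
  updated: d(EK,H)=25/2, d(EK,L)=45/2, d(EK,N)=25/2, d(EK,Y)=27/2
iteration 2: select EK,H (d=25/2, Q=-72); attach at lengths (25/3, 25/6); label the merged cluster EHK
  updated: d(EHK,L)=33/2, d(EHK,N)=9/2, d(EHK,Y)=5/2
iteration 3: select EHK,N (d=9/2, Q=-33); attach at lengths (7/2, 1); label the merged cluster EHKN
  updated: d(EHKN,L)=23/2, d(EHKN,Y)=1/2
iteration 4: select EHKN,L (d=23/2, Q=-18); attach at lengths (3, 17/2); label the merged cluster EHKLN
  updated: d(EHKLN,Y)=-5/2
iteration 5: select EHKLN,Y (d=-5/2); attach at lengths (-5/4, -5/4); label the merged cluster EHKLNY
final tree: (((((E:3/2,K:-1/2):25/3,H:25/6):7/2,N:1):3,L:17/2):-5/4,Y:-5/4)
total length: 27

25/3,25/6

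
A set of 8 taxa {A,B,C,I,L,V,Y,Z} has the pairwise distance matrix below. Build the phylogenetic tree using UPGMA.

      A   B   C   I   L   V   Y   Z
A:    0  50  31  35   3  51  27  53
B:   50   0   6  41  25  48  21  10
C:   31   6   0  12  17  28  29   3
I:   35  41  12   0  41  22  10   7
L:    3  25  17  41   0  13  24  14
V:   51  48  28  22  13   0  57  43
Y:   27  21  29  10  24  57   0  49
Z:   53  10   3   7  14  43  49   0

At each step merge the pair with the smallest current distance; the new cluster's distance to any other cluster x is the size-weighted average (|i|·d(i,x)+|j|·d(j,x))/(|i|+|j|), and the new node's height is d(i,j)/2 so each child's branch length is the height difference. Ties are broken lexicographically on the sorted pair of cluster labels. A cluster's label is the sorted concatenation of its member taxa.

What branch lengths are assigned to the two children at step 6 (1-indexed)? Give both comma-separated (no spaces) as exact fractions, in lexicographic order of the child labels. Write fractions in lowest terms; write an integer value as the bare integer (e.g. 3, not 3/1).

287/20,13/5

1. join A+L (d=3) ⇒ AL; edges |A|=3/2, |L|=3/2
  updated: d(AL,B)=75/2, d(AL,C)=24, d(AL,I)=38, d(AL,V)=32, d(AL,Y)=51/2, d(AL,Z)=67/2
2. join C+Z (d=3) ⇒ CZ; edges |C|=3/2, |Z|=3/2
  updated: d(AL,CZ)=115/4, d(B,CZ)=8, d(CZ,I)=19/2, d(CZ,V)=71/2, d(CZ,Y)=39
3. join B+CZ (d=8) ⇒ BCZ; edges |B|=4, |CZ|=5/2
  updated: d(AL,BCZ)=95/3, d(BCZ,I)=20, d(BCZ,V)=119/3, d(BCZ,Y)=33
4. join I+Y (d=10) ⇒ IY; edges |I|=5, |Y|=5
  updated: d(AL,IY)=127/4, d(BCZ,IY)=53/2, d(IY,V)=79/2
5. join BCZ+IY (d=53/2) ⇒ BCIYZ; edges |BCZ|=37/4, |IY|=33/4
  updated: d(AL,BCIYZ)=317/10, d(BCIYZ,V)=198/5
6. join AL+BCIYZ (d=317/10) ⇒ ABCILYZ; edges |AL|=287/20, |BCIYZ|=13/5
  updated: d(ABCILYZ,V)=262/7
7. join ABCILYZ+V (d=262/7) ⇒ ABCILVYZ; edges |ABCILYZ|=401/140, |V|=131/7
final tree: (((A:3/2,L:3/2):287/20,((B:4,(C:3/2,Z:3/2):5/2):37/4,(I:5,Y:5):33/4):13/5):401/140,V:131/7)
total length: 5497/70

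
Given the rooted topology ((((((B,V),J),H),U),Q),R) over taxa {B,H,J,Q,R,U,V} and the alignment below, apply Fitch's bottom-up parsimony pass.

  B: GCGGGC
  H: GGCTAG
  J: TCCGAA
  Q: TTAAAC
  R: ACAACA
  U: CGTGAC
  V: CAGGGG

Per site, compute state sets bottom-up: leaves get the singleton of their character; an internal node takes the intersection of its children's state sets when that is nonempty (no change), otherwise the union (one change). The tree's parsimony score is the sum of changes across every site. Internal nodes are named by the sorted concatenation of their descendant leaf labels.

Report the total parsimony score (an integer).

20

site 0, node BV: B={G} ∪ V={C} → {C,G} (+1)
site 0, node BJV: BV={C,G} ∪ J={T} → {C,G,T} (+1)
site 0, node BHJV: BJV={C,G,T} ∩ H={G} → {G} (+0)
site 0, node BHJUV: BHJV={G} ∪ U={C} → {C,G} (+1)
site 0, node BHJQUV: BHJUV={C,G} ∪ Q={T} → {C,G,T} (+1)
site 0, node BHJQRUV: BHJQUV={C,G,T} ∪ R={A} → {A,C,G,T} (+1)
site 1, node BV: B={C} ∪ V={A} → {A,C} (+1)
site 1, node BJV: BV={A,C} ∩ J={C} → {C} (+0)
site 1, node BHJV: BJV={C} ∪ H={G} → {C,G} (+1)
site 1, node BHJUV: BHJV={C,G} ∩ U={G} → {G} (+0)
site 1, node BHJQUV: BHJUV={G} ∪ Q={T} → {G,T} (+1)
site 1, node BHJQRUV: BHJQUV={G,T} ∪ R={C} → {C,G,T} (+1)
site 2, node BV: B={G} ∩ V={G} → {G} (+0)
site 2, node BJV: BV={G} ∪ J={C} → {C,G} (+1)
site 2, node BHJV: BJV={C,G} ∩ H={C} → {C} (+0)
site 2, node BHJUV: BHJV={C} ∪ U={T} → {C,T} (+1)
site 2, node BHJQUV: BHJUV={C,T} ∪ Q={A} → {A,C,T} (+1)
site 2, node BHJQRUV: BHJQUV={A,C,T} ∩ R={A} → {A} (+0)
site 3, node BV: B={G} ∩ V={G} → {G} (+0)
site 3, node BJV: BV={G} ∩ J={G} → {G} (+0)
site 3, node BHJV: BJV={G} ∪ H={T} → {G,T} (+1)
site 3, node BHJUV: BHJV={G,T} ∩ U={G} → {G} (+0)
site 3, node BHJQUV: BHJUV={G} ∪ Q={A} → {A,G} (+1)
site 3, node BHJQRUV: BHJQUV={A,G} ∩ R={A} → {A} (+0)
site 4, node BV: B={G} ∩ V={G} → {G} (+0)
site 4, node BJV: BV={G} ∪ J={A} → {A,G} (+1)
site 4, node BHJV: BJV={A,G} ∩ H={A} → {A} (+0)
site 4, node BHJUV: BHJV={A} ∩ U={A} → {A} (+0)
site 4, node BHJQUV: BHJUV={A} ∩ Q={A} → {A} (+0)
site 4, node BHJQRUV: BHJQUV={A} ∪ R={C} → {A,C} (+1)
site 5, node BV: B={C} ∪ V={G} → {C,G} (+1)
site 5, node BJV: BV={C,G} ∪ J={A} → {A,C,G} (+1)
site 5, node BHJV: BJV={A,C,G} ∩ H={G} → {G} (+0)
site 5, node BHJUV: BHJV={G} ∪ U={C} → {C,G} (+1)
site 5, node BHJQUV: BHJUV={C,G} ∩ Q={C} → {C} (+0)
site 5, node BHJQRUV: BHJQUV={C} ∪ R={A} → {A,C} (+1)
per-site changes: [5, 4, 3, 2, 2, 4]; total = 20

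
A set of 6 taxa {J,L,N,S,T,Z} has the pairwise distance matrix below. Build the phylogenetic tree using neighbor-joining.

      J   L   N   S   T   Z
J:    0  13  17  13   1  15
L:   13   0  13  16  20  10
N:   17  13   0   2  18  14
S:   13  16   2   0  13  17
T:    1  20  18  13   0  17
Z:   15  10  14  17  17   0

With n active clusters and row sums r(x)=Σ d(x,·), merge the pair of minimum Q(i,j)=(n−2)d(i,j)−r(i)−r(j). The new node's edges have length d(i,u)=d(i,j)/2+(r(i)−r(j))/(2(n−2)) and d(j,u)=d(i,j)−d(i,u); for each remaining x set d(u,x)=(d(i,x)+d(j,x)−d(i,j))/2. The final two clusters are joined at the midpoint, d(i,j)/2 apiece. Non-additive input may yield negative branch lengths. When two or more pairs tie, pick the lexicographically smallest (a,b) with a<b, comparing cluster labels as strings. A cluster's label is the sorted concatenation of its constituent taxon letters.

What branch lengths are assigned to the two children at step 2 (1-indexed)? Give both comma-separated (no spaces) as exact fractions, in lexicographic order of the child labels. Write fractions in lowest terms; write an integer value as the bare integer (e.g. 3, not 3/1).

1. join J+T (d=1, Q=-124) ⇒ JT; edges |J|=-3/4, |T|=7/4
  updated: d(JT,L)=16, d(JT,N)=17, d(JT,S)=25/2, d(JT,Z)=31/2
2. join N+S (d=2, Q=-175/2) ⇒ NS; edges |N|=3/4, |S|=5/4
  updated: d(JT,NS)=55/4, d(L,NS)=27/2, d(NS,Z)=29/2
3. join JT+NS (d=55/4, Q=-119/2) ⇒ JNST; edges |JT|=31/4, |NS|=6
  updated: d(JNST,L)=63/8, d(JNST,Z)=65/8
4. join JNST+L (d=63/8, Q=-26) ⇒ JLNST; edges |JNST|=3, |L|=39/8
  updated: d(JLNST,Z)=41/8
5. join JLNST+Z (d=41/8) ⇒ JLNSTZ; edges |JLNST|=41/16, |Z|=41/16
final tree: ((((J:-3/4,T:7/4):31/4,(N:3/4,S:5/4):6):3,L:39/8):41/16,Z:41/16)
total length: 119/4

3/4,5/4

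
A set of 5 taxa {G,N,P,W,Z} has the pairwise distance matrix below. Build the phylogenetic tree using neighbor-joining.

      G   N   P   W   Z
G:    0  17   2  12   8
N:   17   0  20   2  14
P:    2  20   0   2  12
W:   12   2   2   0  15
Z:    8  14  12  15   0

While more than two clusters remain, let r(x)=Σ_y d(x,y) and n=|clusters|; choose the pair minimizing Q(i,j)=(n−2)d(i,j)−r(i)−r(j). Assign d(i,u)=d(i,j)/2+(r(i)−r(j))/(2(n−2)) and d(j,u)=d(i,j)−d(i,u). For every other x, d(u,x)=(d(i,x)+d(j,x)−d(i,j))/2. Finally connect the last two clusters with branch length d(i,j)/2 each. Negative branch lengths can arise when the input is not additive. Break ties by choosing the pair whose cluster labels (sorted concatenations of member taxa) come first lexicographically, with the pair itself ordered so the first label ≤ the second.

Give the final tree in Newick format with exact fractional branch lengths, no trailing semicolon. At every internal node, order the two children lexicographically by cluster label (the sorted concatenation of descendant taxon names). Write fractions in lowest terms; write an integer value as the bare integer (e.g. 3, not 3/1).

(((G:7/8,P:9/8):25/8,(N:14/3,W:-8/3):61/8):47/16,Z:47/16)

step 1: merge (N,W) at d=2, Q=-78; branch lengths N→14/3, W→-8/3; new cluster NW
  updated: d(G,NW)=27/2, d(NW,P)=10, d(NW,Z)=27/2
step 2: merge (G,P) at d=2, Q=-87/2; branch lengths G→7/8, P→9/8; new cluster GP
  updated: d(GP,NW)=43/4, d(GP,Z)=9
step 3: merge (GP,NW) at d=43/4, Q=-133/4; branch lengths GP→25/8, NW→61/8; new cluster GNPW
  updated: d(GNPW,Z)=47/8
step 4: merge (GNPW,Z) at d=47/8; branch lengths GNPW→47/16, Z→47/16; new cluster GNPWZ
final tree: (((G:7/8,P:9/8):25/8,(N:14/3,W:-8/3):61/8):47/16,Z:47/16)
total length: 165/8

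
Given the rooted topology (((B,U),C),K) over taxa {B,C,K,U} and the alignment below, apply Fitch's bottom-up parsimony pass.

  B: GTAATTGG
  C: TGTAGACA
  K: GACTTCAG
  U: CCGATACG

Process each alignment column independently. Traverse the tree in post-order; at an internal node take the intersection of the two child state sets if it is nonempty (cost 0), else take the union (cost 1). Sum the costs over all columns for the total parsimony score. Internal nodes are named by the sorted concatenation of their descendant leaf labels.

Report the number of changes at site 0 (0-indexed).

2

BU@0: {G} ∪ {C} = {C,G} (union, +1)
BCU@0: {C,G} ∪ {T} = {C,G,T} (union, +1)
BCKU@0: {C,G,T} ∩ {G} = {G} (intersection, +0)
BU@1: {T} ∪ {C} = {C,T} (union, +1)
BCU@1: {C,T} ∪ {G} = {C,G,T} (union, +1)
BCKU@1: {C,G,T} ∪ {A} = {A,C,G,T} (union, +1)
BU@2: {A} ∪ {G} = {A,G} (union, +1)
BCU@2: {A,G} ∪ {T} = {A,G,T} (union, +1)
BCKU@2: {A,G,T} ∪ {C} = {A,C,G,T} (union, +1)
BU@3: {A} ∩ {A} = {A} (intersection, +0)
BCU@3: {A} ∩ {A} = {A} (intersection, +0)
BCKU@3: {A} ∪ {T} = {A,T} (union, +1)
BU@4: {T} ∩ {T} = {T} (intersection, +0)
BCU@4: {T} ∪ {G} = {G,T} (union, +1)
BCKU@4: {G,T} ∩ {T} = {T} (intersection, +0)
BU@5: {T} ∪ {A} = {A,T} (union, +1)
BCU@5: {A,T} ∩ {A} = {A} (intersection, +0)
BCKU@5: {A} ∪ {C} = {A,C} (union, +1)
BU@6: {G} ∪ {C} = {C,G} (union, +1)
BCU@6: {C,G} ∩ {C} = {C} (intersection, +0)
BCKU@6: {C} ∪ {A} = {A,C} (union, +1)
BU@7: {G} ∩ {G} = {G} (intersection, +0)
BCU@7: {G} ∪ {A} = {A,G} (union, +1)
BCKU@7: {A,G} ∩ {G} = {G} (intersection, +0)
per-site changes: [2, 3, 3, 1, 1, 2, 2, 1]; total = 15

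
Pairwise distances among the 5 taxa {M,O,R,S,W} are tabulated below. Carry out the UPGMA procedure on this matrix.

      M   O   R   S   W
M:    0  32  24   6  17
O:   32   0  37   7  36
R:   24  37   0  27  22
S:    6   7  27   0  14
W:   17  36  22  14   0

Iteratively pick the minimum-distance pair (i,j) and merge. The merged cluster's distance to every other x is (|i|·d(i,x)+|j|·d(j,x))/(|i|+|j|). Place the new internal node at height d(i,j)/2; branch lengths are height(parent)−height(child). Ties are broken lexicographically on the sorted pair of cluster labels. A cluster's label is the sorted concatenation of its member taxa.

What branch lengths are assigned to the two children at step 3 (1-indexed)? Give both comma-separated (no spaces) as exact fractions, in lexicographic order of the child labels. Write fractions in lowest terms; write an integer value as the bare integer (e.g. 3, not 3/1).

iteration 1: select M,S (d=6); attach at lengths (3, 3); label the merged cluster MS
  updated: d(MS,O)=39/2, d(MS,R)=51/2, d(MS,W)=31/2
iteration 2: select MS,W (d=31/2); attach at lengths (19/4, 31/4); label the merged cluster MSW
  updated: d(MSW,O)=25, d(MSW,R)=73/3
iteration 3: select MSW,R (d=73/3); attach at lengths (53/12, 73/6); label the merged cluster MRSW
  updated: d(MRSW,O)=28
iteration 4: select MRSW,O (d=28); attach at lengths (11/6, 14); label the merged cluster MORSW
final tree: ((((M:3,S:3):19/4,W:31/4):53/12,R:73/6):11/6,O:14)
total length: 611/12

53/12,73/6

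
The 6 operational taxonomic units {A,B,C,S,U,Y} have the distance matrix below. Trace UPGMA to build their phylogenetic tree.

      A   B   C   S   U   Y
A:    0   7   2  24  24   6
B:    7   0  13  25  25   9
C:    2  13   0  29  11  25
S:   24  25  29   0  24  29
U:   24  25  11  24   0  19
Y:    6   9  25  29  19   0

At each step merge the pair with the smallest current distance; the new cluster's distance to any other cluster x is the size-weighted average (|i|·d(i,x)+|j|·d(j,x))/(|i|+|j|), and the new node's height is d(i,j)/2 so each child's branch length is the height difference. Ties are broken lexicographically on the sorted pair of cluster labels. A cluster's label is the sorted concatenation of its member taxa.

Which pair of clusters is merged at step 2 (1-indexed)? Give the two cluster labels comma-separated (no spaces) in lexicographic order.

1. join A+C (d=2) ⇒ AC; edges |A|=1, |C|=1
  updated: d(AC,B)=10, d(AC,S)=53/2, d(AC,U)=35/2, d(AC,Y)=31/2
2. join B+Y (d=9) ⇒ BY; edges |B|=9/2, |Y|=9/2
  updated: d(AC,BY)=51/4, d(BY,S)=27, d(BY,U)=22
3. join AC+BY (d=51/4) ⇒ ABCY; edges |AC|=43/8, |BY|=15/8
  updated: d(ABCY,S)=107/4, d(ABCY,U)=79/4
4. join ABCY+U (d=79/4) ⇒ ABCUY; edges |ABCY|=7/2, |U|=79/8
  updated: d(ABCUY,S)=131/5
5. join ABCUY+S (d=131/5) ⇒ ABCSUY; edges |ABCUY|=129/40, |S|=131/10
final tree: ((((A:1,C:1):43/8,(B:9/2,Y:9/2):15/8):7/2,U:79/8):129/40,S:131/10)
total length: 959/20

B,Y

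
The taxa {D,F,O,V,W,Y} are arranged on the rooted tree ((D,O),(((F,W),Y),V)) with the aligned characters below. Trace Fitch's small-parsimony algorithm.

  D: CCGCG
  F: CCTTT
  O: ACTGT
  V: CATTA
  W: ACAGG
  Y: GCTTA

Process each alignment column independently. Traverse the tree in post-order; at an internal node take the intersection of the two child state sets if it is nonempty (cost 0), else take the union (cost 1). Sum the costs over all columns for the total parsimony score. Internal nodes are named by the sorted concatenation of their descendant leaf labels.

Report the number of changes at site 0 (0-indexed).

3

site 0, node DO: D={C} ∪ O={A} → {A,C} (+1)
site 0, node FW: F={C} ∪ W={A} → {A,C} (+1)
site 0, node FWY: FW={A,C} ∪ Y={G} → {A,C,G} (+1)
site 0, node FVWY: FWY={A,C,G} ∩ V={C} → {C} (+0)
site 0, node DFOVWY: DO={A,C} ∩ FVWY={C} → {C} (+0)
site 1, node DO: D={C} ∩ O={C} → {C} (+0)
site 1, node FW: F={C} ∩ W={C} → {C} (+0)
site 1, node FWY: FW={C} ∩ Y={C} → {C} (+0)
site 1, node FVWY: FWY={C} ∪ V={A} → {A,C} (+1)
site 1, node DFOVWY: DO={C} ∩ FVWY={A,C} → {C} (+0)
site 2, node DO: D={G} ∪ O={T} → {G,T} (+1)
site 2, node FW: F={T} ∪ W={A} → {A,T} (+1)
site 2, node FWY: FW={A,T} ∩ Y={T} → {T} (+0)
site 2, node FVWY: FWY={T} ∩ V={T} → {T} (+0)
site 2, node DFOVWY: DO={G,T} ∩ FVWY={T} → {T} (+0)
site 3, node DO: D={C} ∪ O={G} → {C,G} (+1)
site 3, node FW: F={T} ∪ W={G} → {G,T} (+1)
site 3, node FWY: FW={G,T} ∩ Y={T} → {T} (+0)
site 3, node FVWY: FWY={T} ∩ V={T} → {T} (+0)
site 3, node DFOVWY: DO={C,G} ∪ FVWY={T} → {C,G,T} (+1)
site 4, node DO: D={G} ∪ O={T} → {G,T} (+1)
site 4, node FW: F={T} ∪ W={G} → {G,T} (+1)
site 4, node FWY: FW={G,T} ∪ Y={A} → {A,G,T} (+1)
site 4, node FVWY: FWY={A,G,T} ∩ V={A} → {A} (+0)
site 4, node DFOVWY: DO={G,T} ∪ FVWY={A} → {A,G,T} (+1)
per-site changes: [3, 1, 2, 3, 4]; total = 13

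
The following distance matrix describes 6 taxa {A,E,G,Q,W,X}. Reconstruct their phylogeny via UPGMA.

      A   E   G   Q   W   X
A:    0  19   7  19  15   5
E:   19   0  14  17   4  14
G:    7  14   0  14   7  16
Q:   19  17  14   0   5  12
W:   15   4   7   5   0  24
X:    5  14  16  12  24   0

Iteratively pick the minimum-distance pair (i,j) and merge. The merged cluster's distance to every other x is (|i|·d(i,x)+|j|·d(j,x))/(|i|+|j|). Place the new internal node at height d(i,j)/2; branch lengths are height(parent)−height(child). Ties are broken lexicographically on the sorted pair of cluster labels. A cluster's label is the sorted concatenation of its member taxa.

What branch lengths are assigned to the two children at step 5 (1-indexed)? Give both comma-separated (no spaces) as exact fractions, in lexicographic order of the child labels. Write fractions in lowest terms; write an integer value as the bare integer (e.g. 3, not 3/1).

43/8,15/8

step 1: merge (E,W) at d=4; branch lengths E→2, W→2; new cluster EW
  updated: d(A,EW)=17, d(EW,G)=21/2, d(EW,Q)=11, d(EW,X)=19
step 2: merge (A,X) at d=5; branch lengths A→5/2, X→5/2; new cluster AX
  updated: d(AX,EW)=18, d(AX,G)=23/2, d(AX,Q)=31/2
step 3: merge (EW,G) at d=21/2; branch lengths EW→13/4, G→21/4; new cluster EGW
  updated: d(AX,EGW)=95/6, d(EGW,Q)=12
step 4: merge (EGW,Q) at d=12; branch lengths EGW→3/4, Q→6; new cluster EGQW
  updated: d(AX,EGQW)=63/4
step 5: merge (AX,EGQW) at d=63/4; branch lengths AX→43/8, EGQW→15/8; new cluster AEGQWX
final tree: ((A:5/2,X:5/2):43/8,(((E:2,W:2):13/4,G:21/4):3/4,Q:6):15/8)
total length: 63/2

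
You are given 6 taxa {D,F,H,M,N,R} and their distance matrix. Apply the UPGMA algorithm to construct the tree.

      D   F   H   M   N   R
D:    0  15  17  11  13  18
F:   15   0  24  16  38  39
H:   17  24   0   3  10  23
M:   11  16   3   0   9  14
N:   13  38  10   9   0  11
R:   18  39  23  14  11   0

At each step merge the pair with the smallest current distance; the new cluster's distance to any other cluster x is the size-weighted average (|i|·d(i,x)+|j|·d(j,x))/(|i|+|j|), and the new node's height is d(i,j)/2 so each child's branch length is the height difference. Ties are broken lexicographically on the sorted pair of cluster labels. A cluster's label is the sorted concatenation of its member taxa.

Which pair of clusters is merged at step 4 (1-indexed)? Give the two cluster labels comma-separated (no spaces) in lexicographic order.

1. join H+M (d=3) ⇒ HM; edges |H|=3/2, |M|=3/2
  updated: d(D,HM)=14, d(F,HM)=20, d(HM,N)=19/2, d(HM,R)=37/2
2. join HM+N (d=19/2) ⇒ HMN; edges |HM|=13/4, |N|=19/4
  updated: d(D,HMN)=41/3, d(F,HMN)=26, d(HMN,R)=16
3. join D+HMN (d=41/3) ⇒ DHMN; edges |D|=41/6, |HMN|=25/12
  updated: d(DHMN,F)=93/4, d(DHMN,R)=33/2
4. join DHMN+R (d=33/2) ⇒ DHMNR; edges |DHMN|=17/12, |R|=33/4
  updated: d(DHMNR,F)=132/5
5. join DHMNR+F (d=132/5) ⇒ DFHMNR; edges |DHMNR|=99/20, |F|=66/5
final tree: (((D:41/6,((H:3/2,M:3/2):13/4,N:19/4):25/12):17/12,R:33/4):99/20,F:66/5)
total length: 716/15

DHMN,R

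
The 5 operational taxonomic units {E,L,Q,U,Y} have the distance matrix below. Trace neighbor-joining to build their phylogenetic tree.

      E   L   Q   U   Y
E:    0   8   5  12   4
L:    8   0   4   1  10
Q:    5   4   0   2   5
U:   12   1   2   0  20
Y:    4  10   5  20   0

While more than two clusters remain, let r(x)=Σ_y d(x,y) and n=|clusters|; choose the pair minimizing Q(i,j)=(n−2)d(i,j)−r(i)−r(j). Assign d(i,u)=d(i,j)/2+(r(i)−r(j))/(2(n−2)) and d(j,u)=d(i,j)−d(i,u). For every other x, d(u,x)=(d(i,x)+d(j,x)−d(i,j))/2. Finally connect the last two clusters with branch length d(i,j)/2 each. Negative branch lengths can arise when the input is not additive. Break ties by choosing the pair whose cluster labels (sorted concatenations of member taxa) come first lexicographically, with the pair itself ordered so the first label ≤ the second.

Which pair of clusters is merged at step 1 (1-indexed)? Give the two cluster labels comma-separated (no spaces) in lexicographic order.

step 1: merge (E,Y) at d=4, Q=-56; branch lengths E→1/3, Y→11/3; new cluster EY
  updated: d(EY,L)=7, d(EY,Q)=3, d(EY,U)=14
step 2: merge (EY,Q) at d=3, Q=-27; branch lengths EY→21/4, Q→-9/4; new cluster EQY
  updated: d(EQY,L)=4, d(EQY,U)=13/2
step 3: merge (EQY,L) at d=4, Q=-23/2; branch lengths EQY→19/4, L→-3/4; new cluster ELQY
  updated: d(ELQY,U)=7/4
step 4: merge (ELQY,U) at d=7/4; branch lengths ELQY→7/8, U→7/8; new cluster ELQUY
final tree: ((((E:1/3,Y:11/3):21/4,Q:-9/4):19/4,L:-3/4):7/8,U:7/8)
total length: 51/4

E,Y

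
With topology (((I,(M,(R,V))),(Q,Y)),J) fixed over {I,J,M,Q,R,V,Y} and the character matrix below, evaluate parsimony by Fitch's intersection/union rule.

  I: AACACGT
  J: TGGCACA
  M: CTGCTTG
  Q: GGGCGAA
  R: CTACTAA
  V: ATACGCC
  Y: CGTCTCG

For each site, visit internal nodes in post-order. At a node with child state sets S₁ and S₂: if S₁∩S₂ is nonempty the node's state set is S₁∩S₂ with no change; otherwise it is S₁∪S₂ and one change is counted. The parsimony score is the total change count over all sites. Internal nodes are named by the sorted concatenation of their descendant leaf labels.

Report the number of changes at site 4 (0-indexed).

4

RV@0: {C} ∪ {A} = {A,C} (union, +1)
MRV@0: {C} ∩ {A,C} = {C} (intersection, +0)
IMRV@0: {A} ∪ {C} = {A,C} (union, +1)
QY@0: {G} ∪ {C} = {C,G} (union, +1)
IMQRVY@0: {A,C} ∩ {C,G} = {C} (intersection, +0)
IJMQRVY@0: {C} ∪ {T} = {C,T} (union, +1)
RV@1: {T} ∩ {T} = {T} (intersection, +0)
MRV@1: {T} ∩ {T} = {T} (intersection, +0)
IMRV@1: {A} ∪ {T} = {A,T} (union, +1)
QY@1: {G} ∩ {G} = {G} (intersection, +0)
IMQRVY@1: {A,T} ∪ {G} = {A,G,T} (union, +1)
IJMQRVY@1: {A,G,T} ∩ {G} = {G} (intersection, +0)
RV@2: {A} ∩ {A} = {A} (intersection, +0)
MRV@2: {G} ∪ {A} = {A,G} (union, +1)
IMRV@2: {C} ∪ {A,G} = {A,C,G} (union, +1)
QY@2: {G} ∪ {T} = {G,T} (union, +1)
IMQRVY@2: {A,C,G} ∩ {G,T} = {G} (intersection, +0)
IJMQRVY@2: {G} ∩ {G} = {G} (intersection, +0)
RV@3: {C} ∩ {C} = {C} (intersection, +0)
MRV@3: {C} ∩ {C} = {C} (intersection, +0)
IMRV@3: {A} ∪ {C} = {A,C} (union, +1)
QY@3: {C} ∩ {C} = {C} (intersection, +0)
IMQRVY@3: {A,C} ∩ {C} = {C} (intersection, +0)
IJMQRVY@3: {C} ∩ {C} = {C} (intersection, +0)
RV@4: {T} ∪ {G} = {G,T} (union, +1)
MRV@4: {T} ∩ {G,T} = {T} (intersection, +0)
IMRV@4: {C} ∪ {T} = {C,T} (union, +1)
QY@4: {G} ∪ {T} = {G,T} (union, +1)
IMQRVY@4: {C,T} ∩ {G,T} = {T} (intersection, +0)
IJMQRVY@4: {T} ∪ {A} = {A,T} (union, +1)
RV@5: {A} ∪ {C} = {A,C} (union, +1)
MRV@5: {T} ∪ {A,C} = {A,C,T} (union, +1)
IMRV@5: {G} ∪ {A,C,T} = {A,C,G,T} (union, +1)
QY@5: {A} ∪ {C} = {A,C} (union, +1)
IMQRVY@5: {A,C,G,T} ∩ {A,C} = {A,C} (intersection, +0)
IJMQRVY@5: {A,C} ∩ {C} = {C} (intersection, +0)
RV@6: {A} ∪ {C} = {A,C} (union, +1)
MRV@6: {G} ∪ {A,C} = {A,C,G} (union, +1)
IMRV@6: {T} ∪ {A,C,G} = {A,C,G,T} (union, +1)
QY@6: {A} ∪ {G} = {A,G} (union, +1)
IMQRVY@6: {A,C,G,T} ∩ {A,G} = {A,G} (intersection, +0)
IJMQRVY@6: {A,G} ∩ {A} = {A} (intersection, +0)
per-site changes: [4, 2, 3, 1, 4, 4, 4]; total = 22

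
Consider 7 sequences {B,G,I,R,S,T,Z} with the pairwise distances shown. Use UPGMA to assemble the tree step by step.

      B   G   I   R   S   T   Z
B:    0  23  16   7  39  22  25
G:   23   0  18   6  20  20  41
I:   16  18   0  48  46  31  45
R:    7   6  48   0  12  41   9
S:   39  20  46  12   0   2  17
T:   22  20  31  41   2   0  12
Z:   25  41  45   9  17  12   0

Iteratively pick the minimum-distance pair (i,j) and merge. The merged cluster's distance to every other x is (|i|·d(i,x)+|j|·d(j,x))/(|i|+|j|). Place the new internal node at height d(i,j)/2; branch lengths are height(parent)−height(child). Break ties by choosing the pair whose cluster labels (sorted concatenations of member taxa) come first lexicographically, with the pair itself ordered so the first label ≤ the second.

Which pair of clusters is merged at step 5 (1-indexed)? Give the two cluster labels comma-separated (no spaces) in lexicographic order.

BGR,STZ

iteration 1: select S,T (d=2); attach at lengths (1, 1); label the merged cluster ST
  updated: d(B,ST)=61/2, d(G,ST)=20, d(I,ST)=77/2, d(R,ST)=53/2, d(ST,Z)=29/2
iteration 2: select G,R (d=6); attach at lengths (3, 3); label the merged cluster GR
  updated: d(B,GR)=15, d(GR,I)=33, d(GR,ST)=93/4, d(GR,Z)=25
iteration 3: select ST,Z (d=29/2); attach at lengths (25/4, 29/4); label the merged cluster STZ
  updated: d(B,STZ)=86/3, d(GR,STZ)=143/6, d(I,STZ)=122/3
iteration 4: select B,GR (d=15); attach at lengths (15/2, 9/2); label the merged cluster BGR
  updated: d(BGR,I)=82/3, d(BGR,STZ)=229/9
iteration 5: select BGR,STZ (d=229/9); attach at lengths (47/9, 197/36); label the merged cluster BGRSTZ
  updated: d(BGRSTZ,I)=34
iteration 6: select BGRSTZ,I (d=34); attach at lengths (77/18, 17); label the merged cluster BGIRSTZ
final tree: (((B:15/2,(G:3,R:3):9/2):47/9,((S:1,T:1):25/4,Z:29/4):197/36):77/18,I:17)
total length: 2357/36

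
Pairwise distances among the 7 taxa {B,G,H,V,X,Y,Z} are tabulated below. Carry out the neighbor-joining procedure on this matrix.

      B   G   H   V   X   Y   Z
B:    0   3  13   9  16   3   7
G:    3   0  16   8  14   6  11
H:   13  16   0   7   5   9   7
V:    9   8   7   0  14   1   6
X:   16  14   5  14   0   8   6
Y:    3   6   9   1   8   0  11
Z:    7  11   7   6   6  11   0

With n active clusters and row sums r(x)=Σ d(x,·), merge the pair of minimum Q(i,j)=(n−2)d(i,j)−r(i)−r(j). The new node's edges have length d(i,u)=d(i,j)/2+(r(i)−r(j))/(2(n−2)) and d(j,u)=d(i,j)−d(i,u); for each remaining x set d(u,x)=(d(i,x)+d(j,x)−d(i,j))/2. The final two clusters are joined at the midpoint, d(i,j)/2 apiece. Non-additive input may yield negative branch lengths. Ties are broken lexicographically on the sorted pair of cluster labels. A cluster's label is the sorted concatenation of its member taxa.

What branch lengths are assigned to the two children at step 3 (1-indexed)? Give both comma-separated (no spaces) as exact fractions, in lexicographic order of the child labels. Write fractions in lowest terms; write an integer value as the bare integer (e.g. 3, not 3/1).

19/24,53/24

1. join H+X (d=5, Q=-95) ⇒ HX; edges |H|=19/10, |X|=31/10
  updated: d(B,HX)=12, d(G,HX)=25/2, d(HX,V)=8, d(HX,Y)=6, d(HX,Z)=4
2. join HX+Z (d=4, Q=-131/2) ⇒ HXZ; edges |HX|=39/16, |Z|=25/16
  updated: d(B,HXZ)=15/2, d(G,HXZ)=39/4, d(HXZ,V)=5, d(HXZ,Y)=13/2
3. join B+G (d=3, Q=-161/4) ⇒ BG; edges |B|=19/24, |G|=53/24
  updated: d(BG,HXZ)=57/8, d(BG,V)=7, d(BG,Y)=3
4. join BG+Y (d=3, Q=-173/8) ⇒ BGY; edges |BG|=101/32, |Y|=-5/32
  updated: d(BGY,HXZ)=85/16, d(BGY,V)=5/2
5. join BGY+HXZ (d=85/16, Q=-205/16) ⇒ BGHXYZ; edges |BGY|=45/32, |HXZ|=125/32
  updated: d(BGHXYZ,V)=35/32
6. join BGHXYZ+V (d=35/32) ⇒ BGHVXYZ; edges |BGHXYZ|=35/64, |V|=35/64
final tree: ((((B:19/24,G:53/24):101/32,Y:-5/32):45/32,((H:19/10,X:31/10):39/16,Z:25/16):125/32):35/64,V:35/64)
total length: 685/32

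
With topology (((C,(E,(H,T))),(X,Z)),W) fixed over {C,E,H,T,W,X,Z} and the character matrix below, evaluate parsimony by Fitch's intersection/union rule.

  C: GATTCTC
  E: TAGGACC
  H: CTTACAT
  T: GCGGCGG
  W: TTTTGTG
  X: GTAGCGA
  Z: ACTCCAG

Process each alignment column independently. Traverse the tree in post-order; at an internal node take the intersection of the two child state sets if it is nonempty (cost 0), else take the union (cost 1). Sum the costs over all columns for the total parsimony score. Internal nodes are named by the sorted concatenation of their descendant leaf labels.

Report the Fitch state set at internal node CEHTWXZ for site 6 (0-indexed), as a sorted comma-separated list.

G

site 0, node HT: H={C} ∪ T={G} → {C,G} (+1)
site 0, node EHT: E={T} ∪ HT={C,G} → {C,G,T} (+1)
site 0, node CEHT: C={G} ∩ EHT={C,G,T} → {G} (+0)
site 0, node XZ: X={G} ∪ Z={A} → {A,G} (+1)
site 0, node CEHTXZ: CEHT={G} ∩ XZ={A,G} → {G} (+0)
site 0, node CEHTWXZ: CEHTXZ={G} ∪ W={T} → {G,T} (+1)
site 1, node HT: H={T} ∪ T={C} → {C,T} (+1)
site 1, node EHT: E={A} ∪ HT={C,T} → {A,C,T} (+1)
site 1, node CEHT: C={A} ∩ EHT={A,C,T} → {A} (+0)
site 1, node XZ: X={T} ∪ Z={C} → {C,T} (+1)
site 1, node CEHTXZ: CEHT={A} ∪ XZ={C,T} → {A,C,T} (+1)
site 1, node CEHTWXZ: CEHTXZ={A,C,T} ∩ W={T} → {T} (+0)
site 2, node HT: H={T} ∪ T={G} → {G,T} (+1)
site 2, node EHT: E={G} ∩ HT={G,T} → {G} (+0)
site 2, node CEHT: C={T} ∪ EHT={G} → {G,T} (+1)
site 2, node XZ: X={A} ∪ Z={T} → {A,T} (+1)
site 2, node CEHTXZ: CEHT={G,T} ∩ XZ={A,T} → {T} (+0)
site 2, node CEHTWXZ: CEHTXZ={T} ∩ W={T} → {T} (+0)
site 3, node HT: H={A} ∪ T={G} → {A,G} (+1)
site 3, node EHT: E={G} ∩ HT={A,G} → {G} (+0)
site 3, node CEHT: C={T} ∪ EHT={G} → {G,T} (+1)
site 3, node XZ: X={G} ∪ Z={C} → {C,G} (+1)
site 3, node CEHTXZ: CEHT={G,T} ∩ XZ={C,G} → {G} (+0)
site 3, node CEHTWXZ: CEHTXZ={G} ∪ W={T} → {G,T} (+1)
site 4, node HT: H={C} ∩ T={C} → {C} (+0)
site 4, node EHT: E={A} ∪ HT={C} → {A,C} (+1)
site 4, node CEHT: C={C} ∩ EHT={A,C} → {C} (+0)
site 4, node XZ: X={C} ∩ Z={C} → {C} (+0)
site 4, node CEHTXZ: CEHT={C} ∩ XZ={C} → {C} (+0)
site 4, node CEHTWXZ: CEHTXZ={C} ∪ W={G} → {C,G} (+1)
site 5, node HT: H={A} ∪ T={G} → {A,G} (+1)
site 5, node EHT: E={C} ∪ HT={A,G} → {A,C,G} (+1)
site 5, node CEHT: C={T} ∪ EHT={A,C,G} → {A,C,G,T} (+1)
site 5, node XZ: X={G} ∪ Z={A} → {A,G} (+1)
site 5, node CEHTXZ: CEHT={A,C,G,T} ∩ XZ={A,G} → {A,G} (+0)
site 5, node CEHTWXZ: CEHTXZ={A,G} ∪ W={T} → {A,G,T} (+1)
site 6, node HT: H={T} ∪ T={G} → {G,T} (+1)
site 6, node EHT: E={C} ∪ HT={G,T} → {C,G,T} (+1)
site 6, node CEHT: C={C} ∩ EHT={C,G,T} → {C} (+0)
site 6, node XZ: X={A} ∪ Z={G} → {A,G} (+1)
site 6, node CEHTXZ: CEHT={C} ∪ XZ={A,G} → {A,C,G} (+1)
site 6, node CEHTWXZ: CEHTXZ={A,C,G} ∩ W={G} → {G} (+0)
per-site changes: [4, 4, 3, 4, 2, 5, 4]; total = 26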